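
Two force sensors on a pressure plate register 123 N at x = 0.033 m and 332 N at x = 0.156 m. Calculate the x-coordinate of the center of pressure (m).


COP_x = (F1*x1 + F2*x2) / (F1 + F2)
COP_x = (123*0.033 + 332*0.156) / (123 + 332)
Numerator = 55.8510
Denominator = 455
COP_x = 0.1227


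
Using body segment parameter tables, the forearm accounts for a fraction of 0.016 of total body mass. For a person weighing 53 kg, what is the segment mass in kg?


m_segment = body_mass * fraction
m_segment = 53 * 0.016
m_segment = 0.8480


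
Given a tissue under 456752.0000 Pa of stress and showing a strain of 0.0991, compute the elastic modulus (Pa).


E = stress / strain
E = 456752.0000 / 0.0991
E = 4.6090e+06


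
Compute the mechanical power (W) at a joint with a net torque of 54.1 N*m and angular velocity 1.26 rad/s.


P = M * omega
P = 54.1 * 1.26
P = 68.1660


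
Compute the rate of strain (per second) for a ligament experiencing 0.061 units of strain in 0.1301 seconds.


strain_rate = delta_strain / delta_t
strain_rate = 0.061 / 0.1301
strain_rate = 0.4689


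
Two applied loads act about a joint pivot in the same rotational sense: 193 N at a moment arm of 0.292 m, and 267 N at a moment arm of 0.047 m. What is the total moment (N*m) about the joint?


M = F1 * d1 + F2 * d2
M = 193 * 0.292 + 267 * 0.047
M = 56.3560 + 12.5490
M = 68.9050


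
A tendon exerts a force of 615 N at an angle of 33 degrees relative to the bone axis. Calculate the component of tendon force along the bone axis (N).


F_eff = F_tendon * cos(theta)
theta = 33 deg = 0.5760 rad
cos(theta) = 0.8387
F_eff = 615 * 0.8387
F_eff = 515.7824


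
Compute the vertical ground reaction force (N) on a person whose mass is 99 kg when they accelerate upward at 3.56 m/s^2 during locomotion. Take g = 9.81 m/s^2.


GRF = m * (g + a)
GRF = 99 * (9.81 + 3.56)
GRF = 99 * 13.3700
GRF = 1323.6300


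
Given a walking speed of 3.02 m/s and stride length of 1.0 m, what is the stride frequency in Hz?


f = v / stride_length
f = 3.02 / 1.0
f = 3.0200


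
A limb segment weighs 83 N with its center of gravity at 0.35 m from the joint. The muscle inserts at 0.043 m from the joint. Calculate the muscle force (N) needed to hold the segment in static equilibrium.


F_muscle = W * d_load / d_muscle
F_muscle = 83 * 0.35 / 0.043
Numerator = 29.0500
F_muscle = 675.5814


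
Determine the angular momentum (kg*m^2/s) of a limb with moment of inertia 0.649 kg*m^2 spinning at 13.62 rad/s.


L = I * omega
L = 0.649 * 13.62
L = 8.8394


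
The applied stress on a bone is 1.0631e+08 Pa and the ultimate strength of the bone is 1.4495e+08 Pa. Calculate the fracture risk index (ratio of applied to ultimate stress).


FRI = applied / ultimate
FRI = 1.0631e+08 / 1.4495e+08
FRI = 0.7334


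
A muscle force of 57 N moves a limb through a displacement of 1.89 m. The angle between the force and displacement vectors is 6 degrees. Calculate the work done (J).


W = F * d * cos(theta)
theta = 6 deg = 0.1047 rad
cos(theta) = 0.9945
W = 57 * 1.89 * 0.9945
W = 107.1398


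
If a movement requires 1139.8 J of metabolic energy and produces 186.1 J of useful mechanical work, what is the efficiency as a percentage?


eta = (W_mech / E_meta) * 100
eta = (186.1 / 1139.8) * 100
ratio = 0.1633
eta = 16.3274


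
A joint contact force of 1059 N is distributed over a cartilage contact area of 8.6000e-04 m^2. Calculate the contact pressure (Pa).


P = F / A
P = 1059 / 8.6000e-04
P = 1.2314e+06


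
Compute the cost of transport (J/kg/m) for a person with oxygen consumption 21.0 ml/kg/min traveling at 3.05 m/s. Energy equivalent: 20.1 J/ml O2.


Power per kg = VO2 * 20.1 / 60
Power per kg = 21.0 * 20.1 / 60 = 7.0350 W/kg
Cost = power_per_kg / speed
Cost = 7.0350 / 3.05
Cost = 2.3066


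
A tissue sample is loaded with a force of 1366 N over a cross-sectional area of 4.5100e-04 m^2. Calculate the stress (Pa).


stress = F / A
stress = 1366 / 4.5100e-04
stress = 3.0288e+06


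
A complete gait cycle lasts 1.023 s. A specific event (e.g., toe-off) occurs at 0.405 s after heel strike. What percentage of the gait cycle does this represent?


pct = (event_time / cycle_time) * 100
pct = (0.405 / 1.023) * 100
ratio = 0.3959
pct = 39.5894


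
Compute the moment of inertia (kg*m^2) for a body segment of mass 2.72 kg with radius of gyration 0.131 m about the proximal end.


I = m * k^2
I = 2.72 * 0.131^2
k^2 = 0.0172
I = 0.0467


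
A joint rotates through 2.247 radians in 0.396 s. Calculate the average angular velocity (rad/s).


omega = delta_theta / delta_t
omega = 2.247 / 0.396
omega = 5.6742


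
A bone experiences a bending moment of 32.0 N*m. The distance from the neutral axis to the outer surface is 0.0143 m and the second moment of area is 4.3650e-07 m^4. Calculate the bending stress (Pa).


sigma = M * c / I
sigma = 32.0 * 0.0143 / 4.3650e-07
M * c = 0.4576
sigma = 1.0483e+06


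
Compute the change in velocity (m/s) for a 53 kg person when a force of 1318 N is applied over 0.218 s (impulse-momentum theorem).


J = F * dt = 1318 * 0.218 = 287.3240 N*s
delta_v = J / m
delta_v = 287.3240 / 53
delta_v = 5.4212


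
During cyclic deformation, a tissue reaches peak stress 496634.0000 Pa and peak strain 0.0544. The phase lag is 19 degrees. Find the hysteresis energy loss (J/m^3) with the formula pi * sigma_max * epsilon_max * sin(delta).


E_loss = pi * sigma_max * epsilon_max * sin(delta)
delta = 19 deg = 0.3316 rad
sin(delta) = 0.3256
E_loss = pi * 496634.0000 * 0.0544 * 0.3256
E_loss = 27632.9428


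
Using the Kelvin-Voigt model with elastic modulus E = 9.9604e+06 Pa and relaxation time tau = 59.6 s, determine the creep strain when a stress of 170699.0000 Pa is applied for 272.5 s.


epsilon(t) = (sigma/E) * (1 - exp(-t/tau))
sigma/E = 170699.0000 / 9.9604e+06 = 0.0171
exp(-t/tau) = exp(-272.5 / 59.6) = 0.0103
epsilon = 0.0171 * (1 - 0.0103)
epsilon = 0.0170


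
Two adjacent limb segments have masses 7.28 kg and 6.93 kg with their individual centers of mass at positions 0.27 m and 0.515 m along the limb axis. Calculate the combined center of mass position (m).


COM = (m1*x1 + m2*x2) / (m1 + m2)
COM = (7.28*0.27 + 6.93*0.515) / (7.28 + 6.93)
Numerator = 5.5346
Denominator = 14.2100
COM = 0.3895


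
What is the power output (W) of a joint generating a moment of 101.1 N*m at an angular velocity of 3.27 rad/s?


P = M * omega
P = 101.1 * 3.27
P = 330.5970


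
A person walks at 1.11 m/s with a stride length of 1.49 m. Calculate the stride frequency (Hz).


f = v / stride_length
f = 1.11 / 1.49
f = 0.7450


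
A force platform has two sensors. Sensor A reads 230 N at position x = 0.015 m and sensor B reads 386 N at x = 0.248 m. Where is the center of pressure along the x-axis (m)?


COP_x = (F1*x1 + F2*x2) / (F1 + F2)
COP_x = (230*0.015 + 386*0.248) / (230 + 386)
Numerator = 99.1780
Denominator = 616
COP_x = 0.1610


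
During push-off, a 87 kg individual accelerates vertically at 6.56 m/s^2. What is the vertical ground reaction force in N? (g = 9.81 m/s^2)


GRF = m * (g + a)
GRF = 87 * (9.81 + 6.56)
GRF = 87 * 16.3700
GRF = 1424.1900


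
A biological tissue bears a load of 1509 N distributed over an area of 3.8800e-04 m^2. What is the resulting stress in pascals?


stress = F / A
stress = 1509 / 3.8800e-04
stress = 3.8892e+06


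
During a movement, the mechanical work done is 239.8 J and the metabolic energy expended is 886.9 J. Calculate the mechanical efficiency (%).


eta = (W_mech / E_meta) * 100
eta = (239.8 / 886.9) * 100
ratio = 0.2704
eta = 27.0380


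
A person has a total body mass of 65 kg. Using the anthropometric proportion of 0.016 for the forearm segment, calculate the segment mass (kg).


m_segment = body_mass * fraction
m_segment = 65 * 0.016
m_segment = 1.0400


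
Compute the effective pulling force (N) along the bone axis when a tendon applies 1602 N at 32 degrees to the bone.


F_eff = F_tendon * cos(theta)
theta = 32 deg = 0.5585 rad
cos(theta) = 0.8480
F_eff = 1602 * 0.8480
F_eff = 1358.5731


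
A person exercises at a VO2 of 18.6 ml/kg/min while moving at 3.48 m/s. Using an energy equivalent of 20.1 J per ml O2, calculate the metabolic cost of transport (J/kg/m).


Power per kg = VO2 * 20.1 / 60
Power per kg = 18.6 * 20.1 / 60 = 6.2310 W/kg
Cost = power_per_kg / speed
Cost = 6.2310 / 3.48
Cost = 1.7905


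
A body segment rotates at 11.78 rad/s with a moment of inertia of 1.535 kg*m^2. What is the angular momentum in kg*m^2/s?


L = I * omega
L = 1.535 * 11.78
L = 18.0823


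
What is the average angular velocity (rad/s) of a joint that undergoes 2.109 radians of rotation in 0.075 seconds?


omega = delta_theta / delta_t
omega = 2.109 / 0.075
omega = 28.1200


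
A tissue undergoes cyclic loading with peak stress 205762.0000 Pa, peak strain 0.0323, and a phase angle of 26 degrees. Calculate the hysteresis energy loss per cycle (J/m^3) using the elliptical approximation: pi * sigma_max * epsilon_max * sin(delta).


E_loss = pi * sigma_max * epsilon_max * sin(delta)
delta = 26 deg = 0.4538 rad
sin(delta) = 0.4384
E_loss = pi * 205762.0000 * 0.0323 * 0.4384
E_loss = 9152.9171


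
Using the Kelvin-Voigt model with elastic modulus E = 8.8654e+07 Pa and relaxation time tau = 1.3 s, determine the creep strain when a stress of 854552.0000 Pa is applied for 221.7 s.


epsilon(t) = (sigma/E) * (1 - exp(-t/tau))
sigma/E = 854552.0000 / 8.8654e+07 = 0.0096
exp(-t/tau) = exp(-221.7 / 1.3) = 8.6315e-75
epsilon = 0.0096 * (1 - 8.6315e-75)
epsilon = 0.0096


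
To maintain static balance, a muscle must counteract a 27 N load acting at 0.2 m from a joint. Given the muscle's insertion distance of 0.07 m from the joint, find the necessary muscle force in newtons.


F_muscle = W * d_load / d_muscle
F_muscle = 27 * 0.2 / 0.07
Numerator = 5.4000
F_muscle = 77.1429


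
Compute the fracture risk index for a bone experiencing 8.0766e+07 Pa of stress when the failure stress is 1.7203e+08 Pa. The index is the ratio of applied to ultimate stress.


FRI = applied / ultimate
FRI = 8.0766e+07 / 1.7203e+08
FRI = 0.4695


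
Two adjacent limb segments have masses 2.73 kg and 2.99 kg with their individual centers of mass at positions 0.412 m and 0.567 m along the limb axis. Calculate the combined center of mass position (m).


COM = (m1*x1 + m2*x2) / (m1 + m2)
COM = (2.73*0.412 + 2.99*0.567) / (2.73 + 2.99)
Numerator = 2.8201
Denominator = 5.7200
COM = 0.4930


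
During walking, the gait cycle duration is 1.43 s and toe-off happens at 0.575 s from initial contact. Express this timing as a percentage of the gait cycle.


pct = (event_time / cycle_time) * 100
pct = (0.575 / 1.43) * 100
ratio = 0.4021
pct = 40.2098


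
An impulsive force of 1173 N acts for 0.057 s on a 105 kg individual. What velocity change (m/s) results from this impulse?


J = F * dt = 1173 * 0.057 = 66.8610 N*s
delta_v = J / m
delta_v = 66.8610 / 105
delta_v = 0.6368


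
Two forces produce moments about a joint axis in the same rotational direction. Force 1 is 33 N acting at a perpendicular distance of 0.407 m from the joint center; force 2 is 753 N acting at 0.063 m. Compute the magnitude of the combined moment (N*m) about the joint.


M = F1 * d1 + F2 * d2
M = 33 * 0.407 + 753 * 0.063
M = 13.4310 + 47.4390
M = 60.8700


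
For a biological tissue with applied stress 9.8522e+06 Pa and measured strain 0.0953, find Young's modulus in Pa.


E = stress / strain
E = 9.8522e+06 / 0.0953
E = 1.0338e+08


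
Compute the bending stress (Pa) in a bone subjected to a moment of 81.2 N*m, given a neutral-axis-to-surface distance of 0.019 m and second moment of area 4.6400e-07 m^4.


sigma = M * c / I
sigma = 81.2 * 0.019 / 4.6400e-07
M * c = 1.5428
sigma = 3.3250e+06


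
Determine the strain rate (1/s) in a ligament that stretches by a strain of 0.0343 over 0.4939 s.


strain_rate = delta_strain / delta_t
strain_rate = 0.0343 / 0.4939
strain_rate = 0.0694


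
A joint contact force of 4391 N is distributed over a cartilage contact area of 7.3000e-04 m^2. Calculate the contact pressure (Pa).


P = F / A
P = 4391 / 7.3000e-04
P = 6.0151e+06


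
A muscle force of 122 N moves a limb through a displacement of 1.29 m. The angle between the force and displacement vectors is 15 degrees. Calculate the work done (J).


W = F * d * cos(theta)
theta = 15 deg = 0.2618 rad
cos(theta) = 0.9659
W = 122 * 1.29 * 0.9659
W = 152.0174


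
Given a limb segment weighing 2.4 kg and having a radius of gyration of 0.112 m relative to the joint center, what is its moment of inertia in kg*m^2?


I = m * k^2
I = 2.4 * 0.112^2
k^2 = 0.0125
I = 0.0301


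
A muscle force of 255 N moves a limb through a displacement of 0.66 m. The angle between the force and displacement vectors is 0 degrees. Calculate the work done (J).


W = F * d * cos(theta)
theta = 0 deg = 0.0000 rad
cos(theta) = 1.0000
W = 255 * 0.66 * 1.0000
W = 168.3000


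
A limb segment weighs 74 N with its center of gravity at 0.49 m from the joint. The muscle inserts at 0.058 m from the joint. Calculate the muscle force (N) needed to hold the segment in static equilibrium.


F_muscle = W * d_load / d_muscle
F_muscle = 74 * 0.49 / 0.058
Numerator = 36.2600
F_muscle = 625.1724


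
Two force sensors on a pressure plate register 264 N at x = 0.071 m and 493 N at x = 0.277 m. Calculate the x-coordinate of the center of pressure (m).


COP_x = (F1*x1 + F2*x2) / (F1 + F2)
COP_x = (264*0.071 + 493*0.277) / (264 + 493)
Numerator = 155.3050
Denominator = 757
COP_x = 0.2052


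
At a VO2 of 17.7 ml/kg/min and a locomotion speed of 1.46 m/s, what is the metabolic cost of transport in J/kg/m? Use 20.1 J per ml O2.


Power per kg = VO2 * 20.1 / 60
Power per kg = 17.7 * 20.1 / 60 = 5.9295 W/kg
Cost = power_per_kg / speed
Cost = 5.9295 / 1.46
Cost = 4.0613


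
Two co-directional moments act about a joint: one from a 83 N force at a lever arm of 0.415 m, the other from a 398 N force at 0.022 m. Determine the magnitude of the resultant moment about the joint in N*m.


M = F1 * d1 + F2 * d2
M = 83 * 0.415 + 398 * 0.022
M = 34.4450 + 8.7560
M = 43.2010


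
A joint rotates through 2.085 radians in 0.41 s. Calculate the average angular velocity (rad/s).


omega = delta_theta / delta_t
omega = 2.085 / 0.41
omega = 5.0854


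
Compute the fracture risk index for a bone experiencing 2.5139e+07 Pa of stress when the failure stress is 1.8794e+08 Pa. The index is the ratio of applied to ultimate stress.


FRI = applied / ultimate
FRI = 2.5139e+07 / 1.8794e+08
FRI = 0.1338


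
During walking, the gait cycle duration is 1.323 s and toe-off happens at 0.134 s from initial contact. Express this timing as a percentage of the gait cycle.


pct = (event_time / cycle_time) * 100
pct = (0.134 / 1.323) * 100
ratio = 0.1013
pct = 10.1285


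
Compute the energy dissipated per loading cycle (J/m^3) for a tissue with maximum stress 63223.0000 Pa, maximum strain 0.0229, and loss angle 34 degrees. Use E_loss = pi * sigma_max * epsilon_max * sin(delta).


E_loss = pi * sigma_max * epsilon_max * sin(delta)
delta = 34 deg = 0.5934 rad
sin(delta) = 0.5592
E_loss = pi * 63223.0000 * 0.0229 * 0.5592
E_loss = 2543.4436


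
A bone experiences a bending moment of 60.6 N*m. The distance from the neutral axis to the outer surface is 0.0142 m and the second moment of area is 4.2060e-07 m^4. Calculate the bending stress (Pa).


sigma = M * c / I
sigma = 60.6 * 0.0142 / 4.2060e-07
M * c = 0.8605
sigma = 2.0459e+06


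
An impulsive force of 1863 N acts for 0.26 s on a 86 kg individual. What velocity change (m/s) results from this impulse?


J = F * dt = 1863 * 0.26 = 484.3800 N*s
delta_v = J / m
delta_v = 484.3800 / 86
delta_v = 5.6323


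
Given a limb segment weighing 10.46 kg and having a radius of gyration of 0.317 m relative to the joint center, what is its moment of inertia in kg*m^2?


I = m * k^2
I = 10.46 * 0.317^2
k^2 = 0.1005
I = 1.0511


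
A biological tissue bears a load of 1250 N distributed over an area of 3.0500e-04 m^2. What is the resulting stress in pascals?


stress = F / A
stress = 1250 / 3.0500e-04
stress = 4.0984e+06


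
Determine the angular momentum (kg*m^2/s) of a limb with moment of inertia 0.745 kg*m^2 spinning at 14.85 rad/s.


L = I * omega
L = 0.745 * 14.85
L = 11.0633


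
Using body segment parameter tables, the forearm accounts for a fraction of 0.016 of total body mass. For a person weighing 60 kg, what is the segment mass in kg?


m_segment = body_mass * fraction
m_segment = 60 * 0.016
m_segment = 0.9600


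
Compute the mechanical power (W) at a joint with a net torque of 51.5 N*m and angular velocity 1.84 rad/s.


P = M * omega
P = 51.5 * 1.84
P = 94.7600


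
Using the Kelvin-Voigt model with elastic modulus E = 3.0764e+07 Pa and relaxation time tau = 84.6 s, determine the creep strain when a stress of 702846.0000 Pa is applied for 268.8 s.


epsilon(t) = (sigma/E) * (1 - exp(-t/tau))
sigma/E = 702846.0000 / 3.0764e+07 = 0.0228
exp(-t/tau) = exp(-268.8 / 84.6) = 0.0417
epsilon = 0.0228 * (1 - 0.0417)
epsilon = 0.0219


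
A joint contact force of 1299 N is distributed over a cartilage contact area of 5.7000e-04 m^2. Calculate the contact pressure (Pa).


P = F / A
P = 1299 / 5.7000e-04
P = 2.2789e+06


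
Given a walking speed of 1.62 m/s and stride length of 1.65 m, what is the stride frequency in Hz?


f = v / stride_length
f = 1.62 / 1.65
f = 0.9818


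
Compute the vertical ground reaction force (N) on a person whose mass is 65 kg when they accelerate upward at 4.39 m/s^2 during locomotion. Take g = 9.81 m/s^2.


GRF = m * (g + a)
GRF = 65 * (9.81 + 4.39)
GRF = 65 * 14.2000
GRF = 923.0000


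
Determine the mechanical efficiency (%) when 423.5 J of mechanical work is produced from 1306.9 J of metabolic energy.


eta = (W_mech / E_meta) * 100
eta = (423.5 / 1306.9) * 100
ratio = 0.3240
eta = 32.4049


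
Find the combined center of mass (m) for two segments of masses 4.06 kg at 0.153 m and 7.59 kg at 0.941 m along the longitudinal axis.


COM = (m1*x1 + m2*x2) / (m1 + m2)
COM = (4.06*0.153 + 7.59*0.941) / (4.06 + 7.59)
Numerator = 7.7634
Denominator = 11.6500
COM = 0.6664


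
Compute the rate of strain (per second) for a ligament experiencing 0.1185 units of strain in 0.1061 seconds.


strain_rate = delta_strain / delta_t
strain_rate = 0.1185 / 0.1061
strain_rate = 1.1169


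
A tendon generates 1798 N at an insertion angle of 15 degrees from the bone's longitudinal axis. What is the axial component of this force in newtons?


F_eff = F_tendon * cos(theta)
theta = 15 deg = 0.2618 rad
cos(theta) = 0.9659
F_eff = 1798 * 0.9659
F_eff = 1736.7346


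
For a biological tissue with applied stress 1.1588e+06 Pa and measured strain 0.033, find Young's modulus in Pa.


E = stress / strain
E = 1.1588e+06 / 0.033
E = 3.5115e+07


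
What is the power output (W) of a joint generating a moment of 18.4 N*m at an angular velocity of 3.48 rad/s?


P = M * omega
P = 18.4 * 3.48
P = 64.0320


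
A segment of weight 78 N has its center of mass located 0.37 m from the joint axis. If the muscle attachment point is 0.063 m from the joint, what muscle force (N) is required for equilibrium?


F_muscle = W * d_load / d_muscle
F_muscle = 78 * 0.37 / 0.063
Numerator = 28.8600
F_muscle = 458.0952


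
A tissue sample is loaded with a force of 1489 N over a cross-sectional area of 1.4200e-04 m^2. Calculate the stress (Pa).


stress = F / A
stress = 1489 / 1.4200e-04
stress = 1.0486e+07


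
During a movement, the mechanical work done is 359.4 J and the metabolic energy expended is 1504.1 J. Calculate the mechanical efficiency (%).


eta = (W_mech / E_meta) * 100
eta = (359.4 / 1504.1) * 100
ratio = 0.2389
eta = 23.8947


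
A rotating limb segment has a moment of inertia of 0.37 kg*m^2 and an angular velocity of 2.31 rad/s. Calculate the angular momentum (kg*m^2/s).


L = I * omega
L = 0.37 * 2.31
L = 0.8547


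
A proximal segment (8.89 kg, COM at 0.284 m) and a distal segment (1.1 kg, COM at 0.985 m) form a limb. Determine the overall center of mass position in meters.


COM = (m1*x1 + m2*x2) / (m1 + m2)
COM = (8.89*0.284 + 1.1*0.985) / (8.89 + 1.1)
Numerator = 3.6083
Denominator = 9.9900
COM = 0.3612


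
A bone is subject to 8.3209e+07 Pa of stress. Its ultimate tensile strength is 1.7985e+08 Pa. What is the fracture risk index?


FRI = applied / ultimate
FRI = 8.3209e+07 / 1.7985e+08
FRI = 0.4627


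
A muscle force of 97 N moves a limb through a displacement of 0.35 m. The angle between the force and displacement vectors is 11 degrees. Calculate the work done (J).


W = F * d * cos(theta)
theta = 11 deg = 0.1920 rad
cos(theta) = 0.9816
W = 97 * 0.35 * 0.9816
W = 33.3262


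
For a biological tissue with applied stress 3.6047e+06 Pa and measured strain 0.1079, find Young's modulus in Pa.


E = stress / strain
E = 3.6047e+06 / 0.1079
E = 3.3408e+07


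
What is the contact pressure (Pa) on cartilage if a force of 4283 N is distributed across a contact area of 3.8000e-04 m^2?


P = F / A
P = 4283 / 3.8000e-04
P = 1.1271e+07


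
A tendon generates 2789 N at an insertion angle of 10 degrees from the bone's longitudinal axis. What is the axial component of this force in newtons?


F_eff = F_tendon * cos(theta)
theta = 10 deg = 0.1745 rad
cos(theta) = 0.9848
F_eff = 2789 * 0.9848
F_eff = 2746.6288


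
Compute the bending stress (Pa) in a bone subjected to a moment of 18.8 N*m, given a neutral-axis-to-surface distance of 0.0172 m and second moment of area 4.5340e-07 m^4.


sigma = M * c / I
sigma = 18.8 * 0.0172 / 4.5340e-07
M * c = 0.3234
sigma = 713189.2369


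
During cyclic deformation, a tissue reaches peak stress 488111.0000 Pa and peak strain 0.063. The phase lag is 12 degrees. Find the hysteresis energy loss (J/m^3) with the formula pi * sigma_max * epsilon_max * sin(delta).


E_loss = pi * sigma_max * epsilon_max * sin(delta)
delta = 12 deg = 0.2094 rad
sin(delta) = 0.2079
E_loss = pi * 488111.0000 * 0.063 * 0.2079
E_loss = 20085.7442


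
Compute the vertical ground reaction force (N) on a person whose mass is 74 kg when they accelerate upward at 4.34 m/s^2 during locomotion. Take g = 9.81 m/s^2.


GRF = m * (g + a)
GRF = 74 * (9.81 + 4.34)
GRF = 74 * 14.1500
GRF = 1047.1000


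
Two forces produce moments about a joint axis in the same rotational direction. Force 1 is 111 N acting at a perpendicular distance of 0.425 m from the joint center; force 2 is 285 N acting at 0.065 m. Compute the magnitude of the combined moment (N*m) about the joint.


M = F1 * d1 + F2 * d2
M = 111 * 0.425 + 285 * 0.065
M = 47.1750 + 18.5250
M = 65.7000


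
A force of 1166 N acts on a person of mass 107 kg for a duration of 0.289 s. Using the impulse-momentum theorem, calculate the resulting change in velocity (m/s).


J = F * dt = 1166 * 0.289 = 336.9740 N*s
delta_v = J / m
delta_v = 336.9740 / 107
delta_v = 3.1493


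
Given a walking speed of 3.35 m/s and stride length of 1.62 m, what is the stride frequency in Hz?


f = v / stride_length
f = 3.35 / 1.62
f = 2.0679


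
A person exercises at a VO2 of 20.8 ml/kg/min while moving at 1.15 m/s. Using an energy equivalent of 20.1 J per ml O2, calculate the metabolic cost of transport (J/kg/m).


Power per kg = VO2 * 20.1 / 60
Power per kg = 20.8 * 20.1 / 60 = 6.9680 W/kg
Cost = power_per_kg / speed
Cost = 6.9680 / 1.15
Cost = 6.0591


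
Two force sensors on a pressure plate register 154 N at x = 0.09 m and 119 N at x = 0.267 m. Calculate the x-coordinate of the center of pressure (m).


COP_x = (F1*x1 + F2*x2) / (F1 + F2)
COP_x = (154*0.09 + 119*0.267) / (154 + 119)
Numerator = 45.6330
Denominator = 273
COP_x = 0.1672


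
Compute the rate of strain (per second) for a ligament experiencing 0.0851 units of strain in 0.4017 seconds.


strain_rate = delta_strain / delta_t
strain_rate = 0.0851 / 0.4017
strain_rate = 0.2118


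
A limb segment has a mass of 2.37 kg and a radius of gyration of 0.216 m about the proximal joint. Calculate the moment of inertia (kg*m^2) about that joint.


I = m * k^2
I = 2.37 * 0.216^2
k^2 = 0.0467
I = 0.1106


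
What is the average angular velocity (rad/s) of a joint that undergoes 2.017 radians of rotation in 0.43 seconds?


omega = delta_theta / delta_t
omega = 2.017 / 0.43
omega = 4.6907


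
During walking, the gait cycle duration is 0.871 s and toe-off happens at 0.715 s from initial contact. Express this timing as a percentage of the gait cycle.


pct = (event_time / cycle_time) * 100
pct = (0.715 / 0.871) * 100
ratio = 0.8209
pct = 82.0896


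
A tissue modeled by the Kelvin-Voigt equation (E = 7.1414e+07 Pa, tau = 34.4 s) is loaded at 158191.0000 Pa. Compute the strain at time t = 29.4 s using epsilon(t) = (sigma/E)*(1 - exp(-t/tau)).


epsilon(t) = (sigma/E) * (1 - exp(-t/tau))
sigma/E = 158191.0000 / 7.1414e+07 = 0.0022
exp(-t/tau) = exp(-29.4 / 34.4) = 0.4254
epsilon = 0.0022 * (1 - 0.4254)
epsilon = 0.0013


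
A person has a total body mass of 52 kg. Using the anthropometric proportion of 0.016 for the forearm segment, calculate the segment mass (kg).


m_segment = body_mass * fraction
m_segment = 52 * 0.016
m_segment = 0.8320


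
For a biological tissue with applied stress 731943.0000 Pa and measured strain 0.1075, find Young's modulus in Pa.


E = stress / strain
E = 731943.0000 / 0.1075
E = 6.8088e+06


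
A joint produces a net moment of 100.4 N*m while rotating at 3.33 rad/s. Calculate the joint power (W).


P = M * omega
P = 100.4 * 3.33
P = 334.3320


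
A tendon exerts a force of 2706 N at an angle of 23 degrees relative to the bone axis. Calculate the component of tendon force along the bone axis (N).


F_eff = F_tendon * cos(theta)
theta = 23 deg = 0.4014 rad
cos(theta) = 0.9205
F_eff = 2706 * 0.9205
F_eff = 2490.8861


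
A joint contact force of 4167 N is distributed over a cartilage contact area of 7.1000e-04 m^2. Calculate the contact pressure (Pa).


P = F / A
P = 4167 / 7.1000e-04
P = 5.8690e+06


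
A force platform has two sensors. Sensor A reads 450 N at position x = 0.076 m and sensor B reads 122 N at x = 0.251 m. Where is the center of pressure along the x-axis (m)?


COP_x = (F1*x1 + F2*x2) / (F1 + F2)
COP_x = (450*0.076 + 122*0.251) / (450 + 122)
Numerator = 64.8220
Denominator = 572
COP_x = 0.1133


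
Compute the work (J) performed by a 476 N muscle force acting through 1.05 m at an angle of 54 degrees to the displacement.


W = F * d * cos(theta)
theta = 54 deg = 0.9425 rad
cos(theta) = 0.5878
W = 476 * 1.05 * 0.5878
W = 293.7751


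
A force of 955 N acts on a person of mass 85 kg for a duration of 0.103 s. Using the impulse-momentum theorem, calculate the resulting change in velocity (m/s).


J = F * dt = 955 * 0.103 = 98.3650 N*s
delta_v = J / m
delta_v = 98.3650 / 85
delta_v = 1.1572


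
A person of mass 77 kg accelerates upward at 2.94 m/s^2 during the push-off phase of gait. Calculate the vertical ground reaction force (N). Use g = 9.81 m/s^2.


GRF = m * (g + a)
GRF = 77 * (9.81 + 2.94)
GRF = 77 * 12.7500
GRF = 981.7500


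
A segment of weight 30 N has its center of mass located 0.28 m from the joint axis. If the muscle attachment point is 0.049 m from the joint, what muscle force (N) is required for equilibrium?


F_muscle = W * d_load / d_muscle
F_muscle = 30 * 0.28 / 0.049
Numerator = 8.4000
F_muscle = 171.4286


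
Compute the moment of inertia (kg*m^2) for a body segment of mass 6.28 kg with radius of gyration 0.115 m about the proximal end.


I = m * k^2
I = 6.28 * 0.115^2
k^2 = 0.0132
I = 0.0831


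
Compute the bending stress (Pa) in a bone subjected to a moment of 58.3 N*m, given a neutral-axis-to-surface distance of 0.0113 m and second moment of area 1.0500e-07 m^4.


sigma = M * c / I
sigma = 58.3 * 0.0113 / 1.0500e-07
M * c = 0.6588
sigma = 6.2742e+06


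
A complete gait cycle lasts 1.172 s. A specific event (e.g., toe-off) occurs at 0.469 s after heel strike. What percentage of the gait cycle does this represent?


pct = (event_time / cycle_time) * 100
pct = (0.469 / 1.172) * 100
ratio = 0.4002
pct = 40.0171


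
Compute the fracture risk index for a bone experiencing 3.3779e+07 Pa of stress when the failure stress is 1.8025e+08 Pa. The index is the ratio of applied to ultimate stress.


FRI = applied / ultimate
FRI = 3.3779e+07 / 1.8025e+08
FRI = 0.1874


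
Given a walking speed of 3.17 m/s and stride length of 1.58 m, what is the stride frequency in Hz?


f = v / stride_length
f = 3.17 / 1.58
f = 2.0063


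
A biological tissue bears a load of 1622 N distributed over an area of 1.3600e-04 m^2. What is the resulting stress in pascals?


stress = F / A
stress = 1622 / 1.3600e-04
stress = 1.1926e+07


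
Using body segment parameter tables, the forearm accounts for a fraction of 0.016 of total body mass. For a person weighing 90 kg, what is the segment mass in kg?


m_segment = body_mass * fraction
m_segment = 90 * 0.016
m_segment = 1.4400


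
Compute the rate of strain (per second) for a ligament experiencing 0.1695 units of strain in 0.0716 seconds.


strain_rate = delta_strain / delta_t
strain_rate = 0.1695 / 0.0716
strain_rate = 2.3673


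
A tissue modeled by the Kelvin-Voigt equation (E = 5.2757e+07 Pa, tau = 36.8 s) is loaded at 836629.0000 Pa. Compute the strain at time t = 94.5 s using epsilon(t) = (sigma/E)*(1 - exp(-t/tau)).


epsilon(t) = (sigma/E) * (1 - exp(-t/tau))
sigma/E = 836629.0000 / 5.2757e+07 = 0.0159
exp(-t/tau) = exp(-94.5 / 36.8) = 0.0767
epsilon = 0.0159 * (1 - 0.0767)
epsilon = 0.0146


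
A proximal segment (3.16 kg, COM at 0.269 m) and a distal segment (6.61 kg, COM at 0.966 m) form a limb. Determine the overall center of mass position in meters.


COM = (m1*x1 + m2*x2) / (m1 + m2)
COM = (3.16*0.269 + 6.61*0.966) / (3.16 + 6.61)
Numerator = 7.2353
Denominator = 9.7700
COM = 0.7406


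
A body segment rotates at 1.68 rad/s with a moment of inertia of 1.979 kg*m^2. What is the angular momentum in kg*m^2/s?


L = I * omega
L = 1.979 * 1.68
L = 3.3247


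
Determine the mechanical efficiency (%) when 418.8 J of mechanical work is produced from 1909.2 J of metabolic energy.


eta = (W_mech / E_meta) * 100
eta = (418.8 / 1909.2) * 100
ratio = 0.2194
eta = 21.9359


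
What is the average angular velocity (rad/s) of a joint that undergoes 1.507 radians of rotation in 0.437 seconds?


omega = delta_theta / delta_t
omega = 1.507 / 0.437
omega = 3.4485


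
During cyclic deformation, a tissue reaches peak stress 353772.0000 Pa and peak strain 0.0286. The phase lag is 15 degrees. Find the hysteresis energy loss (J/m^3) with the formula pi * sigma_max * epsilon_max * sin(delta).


E_loss = pi * sigma_max * epsilon_max * sin(delta)
delta = 15 deg = 0.2618 rad
sin(delta) = 0.2588
E_loss = pi * 353772.0000 * 0.0286 * 0.2588
E_loss = 8226.8882


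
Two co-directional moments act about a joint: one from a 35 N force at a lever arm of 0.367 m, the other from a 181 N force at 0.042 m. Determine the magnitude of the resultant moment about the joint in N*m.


M = F1 * d1 + F2 * d2
M = 35 * 0.367 + 181 * 0.042
M = 12.8450 + 7.6020
M = 20.4470


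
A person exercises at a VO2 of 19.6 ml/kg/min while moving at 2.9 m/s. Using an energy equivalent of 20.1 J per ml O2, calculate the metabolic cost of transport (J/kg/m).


Power per kg = VO2 * 20.1 / 60
Power per kg = 19.6 * 20.1 / 60 = 6.5660 W/kg
Cost = power_per_kg / speed
Cost = 6.5660 / 2.9
Cost = 2.2641


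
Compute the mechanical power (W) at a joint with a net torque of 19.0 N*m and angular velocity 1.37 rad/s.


P = M * omega
P = 19.0 * 1.37
P = 26.0300


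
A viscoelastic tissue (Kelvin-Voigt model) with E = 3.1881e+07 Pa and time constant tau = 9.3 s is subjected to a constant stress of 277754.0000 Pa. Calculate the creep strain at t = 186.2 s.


epsilon(t) = (sigma/E) * (1 - exp(-t/tau))
sigma/E = 277754.0000 / 3.1881e+07 = 0.0087
exp(-t/tau) = exp(-186.2 / 9.3) = 2.0173e-09
epsilon = 0.0087 * (1 - 2.0173e-09)
epsilon = 0.0087


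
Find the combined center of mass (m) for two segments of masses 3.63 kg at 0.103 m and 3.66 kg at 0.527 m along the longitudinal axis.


COM = (m1*x1 + m2*x2) / (m1 + m2)
COM = (3.63*0.103 + 3.66*0.527) / (3.63 + 3.66)
Numerator = 2.3027
Denominator = 7.2900
COM = 0.3159


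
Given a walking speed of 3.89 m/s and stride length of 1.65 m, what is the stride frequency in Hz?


f = v / stride_length
f = 3.89 / 1.65
f = 2.3576


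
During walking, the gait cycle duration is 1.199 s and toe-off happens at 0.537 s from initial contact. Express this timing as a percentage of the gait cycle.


pct = (event_time / cycle_time) * 100
pct = (0.537 / 1.199) * 100
ratio = 0.4479
pct = 44.7873


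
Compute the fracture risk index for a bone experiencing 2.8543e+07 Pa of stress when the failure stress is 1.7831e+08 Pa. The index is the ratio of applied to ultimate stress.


FRI = applied / ultimate
FRI = 2.8543e+07 / 1.7831e+08
FRI = 0.1601


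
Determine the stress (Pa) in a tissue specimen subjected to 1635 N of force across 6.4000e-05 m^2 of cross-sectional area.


stress = F / A
stress = 1635 / 6.4000e-05
stress = 2.5547e+07


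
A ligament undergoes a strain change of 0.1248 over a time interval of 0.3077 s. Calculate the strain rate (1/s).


strain_rate = delta_strain / delta_t
strain_rate = 0.1248 / 0.3077
strain_rate = 0.4056


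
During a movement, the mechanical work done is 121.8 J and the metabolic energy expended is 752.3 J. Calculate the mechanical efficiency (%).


eta = (W_mech / E_meta) * 100
eta = (121.8 / 752.3) * 100
ratio = 0.1619
eta = 16.1903


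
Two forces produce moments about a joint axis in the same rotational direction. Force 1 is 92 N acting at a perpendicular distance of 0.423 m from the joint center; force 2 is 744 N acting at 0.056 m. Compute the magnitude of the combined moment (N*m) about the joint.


M = F1 * d1 + F2 * d2
M = 92 * 0.423 + 744 * 0.056
M = 38.9160 + 41.6640
M = 80.5800


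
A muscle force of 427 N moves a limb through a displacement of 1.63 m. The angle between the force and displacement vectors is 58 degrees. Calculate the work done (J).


W = F * d * cos(theta)
theta = 58 deg = 1.0123 rad
cos(theta) = 0.5299
W = 427 * 1.63 * 0.5299
W = 368.8291


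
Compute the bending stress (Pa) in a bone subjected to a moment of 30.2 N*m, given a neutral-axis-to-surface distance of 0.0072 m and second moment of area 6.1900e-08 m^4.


sigma = M * c / I
sigma = 30.2 * 0.0072 / 6.1900e-08
M * c = 0.2174
sigma = 3.5128e+06


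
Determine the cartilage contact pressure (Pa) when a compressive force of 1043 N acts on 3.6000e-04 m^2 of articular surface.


P = F / A
P = 1043 / 3.6000e-04
P = 2.8972e+06


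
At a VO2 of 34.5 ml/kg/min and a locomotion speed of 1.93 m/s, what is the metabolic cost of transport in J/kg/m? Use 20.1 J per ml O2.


Power per kg = VO2 * 20.1 / 60
Power per kg = 34.5 * 20.1 / 60 = 11.5575 W/kg
Cost = power_per_kg / speed
Cost = 11.5575 / 1.93
Cost = 5.9883


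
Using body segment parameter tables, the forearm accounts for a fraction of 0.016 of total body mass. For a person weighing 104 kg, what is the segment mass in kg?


m_segment = body_mass * fraction
m_segment = 104 * 0.016
m_segment = 1.6640


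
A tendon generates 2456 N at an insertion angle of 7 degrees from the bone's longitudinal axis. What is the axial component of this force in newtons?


F_eff = F_tendon * cos(theta)
theta = 7 deg = 0.1222 rad
cos(theta) = 0.9925
F_eff = 2456 * 0.9925
F_eff = 2437.6933


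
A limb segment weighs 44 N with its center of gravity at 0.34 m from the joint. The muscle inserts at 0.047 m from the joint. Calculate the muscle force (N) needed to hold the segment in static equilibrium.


F_muscle = W * d_load / d_muscle
F_muscle = 44 * 0.34 / 0.047
Numerator = 14.9600
F_muscle = 318.2979


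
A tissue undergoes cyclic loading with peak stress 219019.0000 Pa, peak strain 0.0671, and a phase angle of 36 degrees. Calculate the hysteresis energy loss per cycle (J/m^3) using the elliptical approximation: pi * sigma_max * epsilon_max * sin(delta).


E_loss = pi * sigma_max * epsilon_max * sin(delta)
delta = 36 deg = 0.6283 rad
sin(delta) = 0.5878
E_loss = pi * 219019.0000 * 0.0671 * 0.5878
E_loss = 27137.6895


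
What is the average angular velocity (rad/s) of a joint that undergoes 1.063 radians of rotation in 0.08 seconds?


omega = delta_theta / delta_t
omega = 1.063 / 0.08
omega = 13.2875


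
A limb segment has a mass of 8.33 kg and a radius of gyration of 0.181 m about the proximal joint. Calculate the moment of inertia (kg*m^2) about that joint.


I = m * k^2
I = 8.33 * 0.181^2
k^2 = 0.0328
I = 0.2729


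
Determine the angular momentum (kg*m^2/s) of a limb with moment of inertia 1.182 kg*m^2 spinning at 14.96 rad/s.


L = I * omega
L = 1.182 * 14.96
L = 17.6827


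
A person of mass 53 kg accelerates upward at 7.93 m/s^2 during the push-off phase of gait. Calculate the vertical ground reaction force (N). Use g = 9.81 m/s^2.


GRF = m * (g + a)
GRF = 53 * (9.81 + 7.93)
GRF = 53 * 17.7400
GRF = 940.2200


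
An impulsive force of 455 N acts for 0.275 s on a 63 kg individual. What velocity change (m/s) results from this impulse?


J = F * dt = 455 * 0.275 = 125.1250 N*s
delta_v = J / m
delta_v = 125.1250 / 63
delta_v = 1.9861


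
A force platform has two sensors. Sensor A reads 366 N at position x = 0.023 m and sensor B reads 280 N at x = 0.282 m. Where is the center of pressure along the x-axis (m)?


COP_x = (F1*x1 + F2*x2) / (F1 + F2)
COP_x = (366*0.023 + 280*0.282) / (366 + 280)
Numerator = 87.3780
Denominator = 646
COP_x = 0.1353


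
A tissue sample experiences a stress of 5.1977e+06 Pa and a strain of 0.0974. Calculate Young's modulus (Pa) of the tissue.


E = stress / strain
E = 5.1977e+06 / 0.0974
E = 5.3364e+07


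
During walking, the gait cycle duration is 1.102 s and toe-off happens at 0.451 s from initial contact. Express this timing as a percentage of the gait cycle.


pct = (event_time / cycle_time) * 100
pct = (0.451 / 1.102) * 100
ratio = 0.4093
pct = 40.9256


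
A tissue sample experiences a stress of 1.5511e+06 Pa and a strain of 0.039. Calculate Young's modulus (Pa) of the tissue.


E = stress / strain
E = 1.5511e+06 / 0.039
E = 3.9772e+07


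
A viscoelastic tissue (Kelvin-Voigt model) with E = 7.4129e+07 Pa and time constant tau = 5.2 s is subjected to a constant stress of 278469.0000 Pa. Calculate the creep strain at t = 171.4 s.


epsilon(t) = (sigma/E) * (1 - exp(-t/tau))
sigma/E = 278469.0000 / 7.4129e+07 = 0.0038
exp(-t/tau) = exp(-171.4 / 5.2) = 4.8416e-15
epsilon = 0.0038 * (1 - 4.8416e-15)
epsilon = 0.0038


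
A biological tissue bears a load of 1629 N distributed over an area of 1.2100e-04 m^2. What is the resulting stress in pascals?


stress = F / A
stress = 1629 / 1.2100e-04
stress = 1.3463e+07


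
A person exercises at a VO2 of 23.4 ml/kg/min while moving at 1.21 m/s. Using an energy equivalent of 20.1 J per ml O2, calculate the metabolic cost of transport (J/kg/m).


Power per kg = VO2 * 20.1 / 60
Power per kg = 23.4 * 20.1 / 60 = 7.8390 W/kg
Cost = power_per_kg / speed
Cost = 7.8390 / 1.21
Cost = 6.4785


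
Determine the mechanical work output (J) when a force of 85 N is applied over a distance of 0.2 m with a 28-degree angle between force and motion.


W = F * d * cos(theta)
theta = 28 deg = 0.4887 rad
cos(theta) = 0.8829
W = 85 * 0.2 * 0.8829
W = 15.0101
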